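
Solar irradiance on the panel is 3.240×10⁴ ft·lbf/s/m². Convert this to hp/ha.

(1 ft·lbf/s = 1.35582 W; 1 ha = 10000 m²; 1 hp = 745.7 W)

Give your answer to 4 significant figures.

5.891×10⁵ hp/ha

3.240×10⁴ ft·lbf/s/m² × 1.35582 W/ft·lbf/s = 43928.6 W/m²
43928.6 W/m² ÷ 745.7 W/hp × 10000 m²/ha = 589092 hp/ha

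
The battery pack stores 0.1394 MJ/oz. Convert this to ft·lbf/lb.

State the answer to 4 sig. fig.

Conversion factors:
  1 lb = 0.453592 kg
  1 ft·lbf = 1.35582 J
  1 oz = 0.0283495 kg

0.1394 MJ/oz × 1000000 J/MJ ÷ 0.0283495 kg/oz = 4.91719×10⁶ J/kg
4.91719×10⁶ J/kg ÷ 1.35582 J/ft·lbf × 0.453592 kg/lb = 1.64505×10⁶ ft·lbf/lb

1.645×10⁶ ft·lbf/lb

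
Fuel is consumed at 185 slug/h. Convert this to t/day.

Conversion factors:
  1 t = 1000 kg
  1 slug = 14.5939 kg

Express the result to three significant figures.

185 slug/h × 14.5939 kg/slug ÷ 3600 s/h = 0.749964 kg/s
0.749964 kg/s ÷ 1000 kg/t × 86400 s/day = 64.7969 t/day

64.8 t/day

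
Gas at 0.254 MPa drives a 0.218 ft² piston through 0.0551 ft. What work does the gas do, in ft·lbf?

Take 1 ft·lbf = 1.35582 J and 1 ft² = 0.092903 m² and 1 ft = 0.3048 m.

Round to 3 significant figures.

0.254 MPa → 254000 Pa
0.218 ft² → 0.0202529 m²
F = P × A = 254000 × 0.0202529 = 5144.24 N
0.0551 ft → 0.0167945 m
W = F × d = 5144.24 × 0.0167945 = 86.3949 J
In ft·lbf: 86.3949 / 1.35582 = 63.7215 ft·lbf

63.7 ft·lbf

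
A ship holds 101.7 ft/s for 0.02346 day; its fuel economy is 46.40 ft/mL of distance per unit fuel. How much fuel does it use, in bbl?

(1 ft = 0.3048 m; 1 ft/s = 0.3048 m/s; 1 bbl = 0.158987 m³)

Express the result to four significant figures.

101.7 ft/s → 30.9982 m/s
0.02346 day → 2026.94 s
d = v × t = 30.9982 × 2026.94 = 62831.5 m
46.40 ft/mL → 1.41427×10⁷ m/m³
V = d / (distance per unit fuel) = 62831.5 / 1.41427×10⁷ = 0.00444268 m³
In bbl: 0.00444268 / 0.158987 = 0.0279437 bbl

0.02794 bbl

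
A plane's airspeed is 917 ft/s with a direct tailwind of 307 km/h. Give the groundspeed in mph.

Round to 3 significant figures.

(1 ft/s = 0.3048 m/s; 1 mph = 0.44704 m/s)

917 ft/s × 0.3048 = 279.502 m/s
307 km/h × (1/3.6) = 85.2778 m/s
Combined: 279.502 + 85.2778 = 364.78 m/s
In mph: 364.78 / 0.44704 = 815.99 mph

816 mph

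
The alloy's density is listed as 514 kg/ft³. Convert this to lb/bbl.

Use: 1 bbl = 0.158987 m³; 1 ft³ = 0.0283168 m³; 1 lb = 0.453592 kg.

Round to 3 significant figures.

514 kg/ft³ ÷ 0.0283168 m³/ft³ = 18151.8 kg/m³
18151.8 kg/m³ ÷ 0.453592 kg/lb × 0.158987 m³/bbl = 6362.33 lb/bbl

6360 lb/bbl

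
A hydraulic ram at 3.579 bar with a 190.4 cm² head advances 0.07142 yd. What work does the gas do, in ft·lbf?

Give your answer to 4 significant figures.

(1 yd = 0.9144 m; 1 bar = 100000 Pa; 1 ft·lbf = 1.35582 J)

3.579 bar → 357900 Pa
190.4 cm² → 0.01904 m²
F = P × A = 357900 × 0.01904 = 6814.42 N
0.07142 yd → 0.0653064 m
W = F × d = 6814.42 × 0.0653064 = 445.025 J
In ft·lbf: 445.025 / 1.35582 = 328.233 ft·lbf

328.2 ft·lbf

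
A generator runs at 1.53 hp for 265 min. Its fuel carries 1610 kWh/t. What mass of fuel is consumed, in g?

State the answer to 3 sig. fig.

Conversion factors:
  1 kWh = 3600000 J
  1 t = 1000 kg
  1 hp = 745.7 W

3130 g

1.53 hp → 1140.92 W
265 min → 15900 s
E = P × t = 1140.92 × 15900 = 1.81406×10⁷ J
1610 kWh/t → 5.796×10⁶ J/kg
m = E / e_s = 1.81406×10⁷ / 5.796×10⁶ = 3.12985 kg
In g: 3.12985 / 0.001 = 3129.85 g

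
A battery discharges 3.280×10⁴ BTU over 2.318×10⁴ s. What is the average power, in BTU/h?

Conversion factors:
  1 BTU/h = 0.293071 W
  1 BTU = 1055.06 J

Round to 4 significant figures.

5094 BTU/h

3.280×10⁴ BTU × 1055.06 → 3.4606×10⁷ J
P = E / t = 3.4606×10⁷ J / 23180 s = 1492.92 W
1492.92 W ÷ (0.293071 W/BTU/h) = 5094.06 BTU/h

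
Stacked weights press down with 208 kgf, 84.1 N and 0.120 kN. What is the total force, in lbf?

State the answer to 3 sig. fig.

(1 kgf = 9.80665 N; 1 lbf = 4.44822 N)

208 kgf × 9.80665 = 2039.78 N
84.1 N (already N)
0.120 kN × 1000 = 120 N
Sum: 2039.78 + 84.1 + 120 = 2243.88 N
In lbf: 2243.88 / 4.44822 = 504.444 lbf

504 lbf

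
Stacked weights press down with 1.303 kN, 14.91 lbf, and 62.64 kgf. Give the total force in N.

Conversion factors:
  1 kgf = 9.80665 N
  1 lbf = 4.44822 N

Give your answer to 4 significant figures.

1.303 kN × 1000 → 1303 N
14.91 lbf × 4.44822 → 66.323 N
62.64 kgf × 9.80665 → 614.289 N
Total: 1303 + 66.323 + 614.289 = 1983.61 N

1984 N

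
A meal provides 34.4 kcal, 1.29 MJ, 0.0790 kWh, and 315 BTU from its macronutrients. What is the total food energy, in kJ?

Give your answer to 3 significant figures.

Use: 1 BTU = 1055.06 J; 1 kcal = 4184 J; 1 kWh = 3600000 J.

2050 kJ

34.4 kcal × 4184 → 143930 J
1.29 MJ × 1000000 → 1.29×10⁶ J
0.0790 kWh × 3600000 → 284400 J
315 BTU × 1055.06 → 332344 J
Combined: 143930 + 1.29×10⁶ + 284400 + 332344 = 2.05067×10⁶ J
In kJ: 2.05067×10⁶ / 1000 = 2050.67 kJ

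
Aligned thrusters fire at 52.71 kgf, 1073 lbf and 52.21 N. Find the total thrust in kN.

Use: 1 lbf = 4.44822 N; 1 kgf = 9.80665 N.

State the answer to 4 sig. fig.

52.71 kgf × 9.80665 = 516.909 N
1073 lbf × 4.44822 = 4772.94 N
52.21 N (already N)
Sum: 516.909 + 4772.94 + 52.21 = 5342.06 N
In kN: 5342.06 / 1000 = 5.34206 kN

5.342 kN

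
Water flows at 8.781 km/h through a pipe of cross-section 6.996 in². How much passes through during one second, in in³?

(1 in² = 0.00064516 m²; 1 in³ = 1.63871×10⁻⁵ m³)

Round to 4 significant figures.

671.8 in³

8.781 km/h × (1/3.6) = 2.43917 m/s
6.996 in² × 0.00064516 = 0.00451354 m²
V = v × A × t = 2.43917 m/s × 0.00451354 m² × 1 s = 0.0110093 m³
0.0110093 m³ ÷ (1.63871×10⁻⁵ m³/in³) = 671.827 in³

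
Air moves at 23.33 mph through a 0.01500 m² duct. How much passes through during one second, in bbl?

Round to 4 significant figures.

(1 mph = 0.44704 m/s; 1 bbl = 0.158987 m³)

23.33 mph × 0.44704 = 10.4294 m/s
V = v × A × t = 10.4294 m/s × 0.015 m² × 1 s = 0.156441 m³
0.156441 m³ ÷ (0.158987 m³/bbl) = 0.983986 bbl

0.9840 bbl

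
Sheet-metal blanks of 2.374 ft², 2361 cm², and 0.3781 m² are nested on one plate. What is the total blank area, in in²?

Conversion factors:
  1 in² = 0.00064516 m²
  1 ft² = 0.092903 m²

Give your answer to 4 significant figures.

2.374 ft² × 0.092903 → 0.220552 m²
2361 cm² × 0.0001 → 0.2361 m²
0.3781 m² (already m²)
Total: 0.220552 + 0.2361 + 0.3781 = 0.834752 m²
In in²: 0.834752 / 0.00064516 = 1293.87 in²

1294 in²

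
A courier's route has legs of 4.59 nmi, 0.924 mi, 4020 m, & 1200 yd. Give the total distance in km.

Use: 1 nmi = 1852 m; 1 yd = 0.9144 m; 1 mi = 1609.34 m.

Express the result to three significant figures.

15.1 km

4.59 nmi × 1852 → 8500.68 m
0.924 mi × 1609.34 → 1487.03 m
4020 m (already m)
1200 yd × 0.9144 → 1097.28 m
Sum: 8500.68 + 1487.03 + 4020 + 1097.28 = 15105 m
In km: 15105 / 1000 = 15.105 km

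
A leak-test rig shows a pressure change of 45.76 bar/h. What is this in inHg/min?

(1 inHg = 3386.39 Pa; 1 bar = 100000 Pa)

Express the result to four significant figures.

22.52 inHg/min

45.76 bar/h × 100000 Pa/bar ÷ 3600 s/h = 1271.11 Pa/s
1271.11 Pa/s ÷ 3386.39 Pa/inHg × 60 s/min = 22.5215 inHg/min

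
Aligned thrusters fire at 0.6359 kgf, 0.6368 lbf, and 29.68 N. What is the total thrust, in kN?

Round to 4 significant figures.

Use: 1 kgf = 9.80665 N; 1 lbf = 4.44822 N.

0.6359 kgf × 9.80665 = 6.23605 N
0.6368 lbf × 4.44822 = 2.83263 N
29.68 N (already N)
Total: 6.23605 + 2.83263 + 29.68 = 38.7487 N
In kN: 38.7487 / 1000 = 0.0387487 kN

0.03875 kN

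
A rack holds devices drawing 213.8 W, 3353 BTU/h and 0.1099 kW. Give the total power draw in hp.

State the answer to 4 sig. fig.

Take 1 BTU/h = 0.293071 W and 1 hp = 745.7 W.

1.752 hp

213.8 W (already W)
3353 BTU/h × 0.293071 = 982.667 W
0.1099 kW × 1000 = 109.9 W
Sum: 213.8 + 982.667 + 109.9 = 1306.37 W
In hp: 1306.37 / 745.7 = 1.75187 hp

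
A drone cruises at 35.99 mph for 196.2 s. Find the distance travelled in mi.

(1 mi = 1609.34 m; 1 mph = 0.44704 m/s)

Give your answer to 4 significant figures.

1.961 mi

35.99 mph × 0.44704 → 16.089 m/s
d = v × t = 16.089 m/s × 196.2 s = 3156.66 m
3156.66 m ÷ (1609.34 m/mi) = 1.96146 mi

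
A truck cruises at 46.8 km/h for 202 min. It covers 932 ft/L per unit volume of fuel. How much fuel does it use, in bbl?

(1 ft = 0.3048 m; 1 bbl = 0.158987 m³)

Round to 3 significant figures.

46.8 km/h → 13 m/s
202 min → 12120 s
d = v × t = 13 × 12120 = 157560 m
932 ft/L → 284074 m/m³
V = d / (distance per unit fuel) = 157560 / 284074 = 0.554644 m³
In bbl: 0.554644 / 0.158987 = 3.48861 bbl

3.49 bbl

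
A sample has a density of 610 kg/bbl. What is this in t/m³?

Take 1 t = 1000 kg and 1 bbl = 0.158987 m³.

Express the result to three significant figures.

3.84 t/m³

610 kg/bbl ÷ 0.158987 m³/bbl = 3836.79 kg/m³
3836.79 kg/m³ ÷ 1000 kg/t = 3.83679 t/m³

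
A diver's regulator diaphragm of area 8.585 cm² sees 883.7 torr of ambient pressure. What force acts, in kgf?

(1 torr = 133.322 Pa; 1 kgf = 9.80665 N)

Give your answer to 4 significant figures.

10.31 kgf

883.7 torr × 133.322 → 117817 Pa
8.585 cm² × 0.0001 → 8.585×10⁻⁴ m²
F = P × A = 117817 Pa × 8.585×10⁻⁴ m² = 101.146 N
101.146 N ÷ (9.80665 N/kgf) = 10.314 kgf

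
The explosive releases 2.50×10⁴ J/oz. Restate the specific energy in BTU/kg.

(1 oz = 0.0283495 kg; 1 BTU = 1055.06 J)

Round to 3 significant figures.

836 BTU/kg

2.50×10⁴ J/oz ÷ 0.0283495 kg/oz = 881850 J/kg
881850 J/kg ÷ 1055.06 J/BTU = 835.829 BTU/kg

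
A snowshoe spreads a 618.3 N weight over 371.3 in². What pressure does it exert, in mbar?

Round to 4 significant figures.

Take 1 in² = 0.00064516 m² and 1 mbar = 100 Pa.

371.3 in² × 0.00064516 → 0.239548 m²
P = F / A = 618.3 N / 0.239548 m² = 2581.11 Pa
2581.11 Pa ÷ (100 Pa/mbar) = 25.8111 mbar

25.81 mbar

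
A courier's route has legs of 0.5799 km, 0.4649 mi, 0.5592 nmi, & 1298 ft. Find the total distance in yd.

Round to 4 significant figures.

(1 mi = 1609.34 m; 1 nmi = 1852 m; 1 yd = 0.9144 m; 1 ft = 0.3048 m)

3018 yd

0.5799 km × 1000 = 579.9 m
0.4649 mi × 1609.34 = 748.182 m
0.5592 nmi × 1852 = 1035.64 m
1298 ft × 0.3048 = 395.63 m
Sum: 579.9 + 748.182 + 1035.64 + 395.63 = 2759.35 m
In yd: 2759.35 / 0.9144 = 3017.66 yd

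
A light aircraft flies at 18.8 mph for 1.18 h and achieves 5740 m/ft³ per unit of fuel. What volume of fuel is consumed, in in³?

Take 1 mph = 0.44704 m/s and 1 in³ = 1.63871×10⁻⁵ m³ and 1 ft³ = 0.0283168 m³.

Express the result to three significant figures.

18.8 mph → 8.40435 m/s
1.18 h → 4248 s
d = v × t = 8.40435 × 4248 = 35701.7 m
5740 m/ft³ → 202707 m/m³
V = d / (distance per unit fuel) = 35701.7 / 202707 = 0.176125 m³
In in³: 0.176125 / 1.63871×10⁻⁵ = 10747.8 in³

1.07×10⁴ in³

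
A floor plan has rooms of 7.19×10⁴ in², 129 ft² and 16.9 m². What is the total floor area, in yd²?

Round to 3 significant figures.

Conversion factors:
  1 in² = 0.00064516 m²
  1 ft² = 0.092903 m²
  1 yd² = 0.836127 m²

90.0 yd²

7.19×10⁴ in² × 0.00064516 → 46.387 m²
129 ft² × 0.092903 → 11.9845 m²
16.9 m² (already m²)
Combined: 46.387 + 11.9845 + 16.9 = 75.2715 m²
In yd²: 75.2715 / 0.836127 = 90.024 yd²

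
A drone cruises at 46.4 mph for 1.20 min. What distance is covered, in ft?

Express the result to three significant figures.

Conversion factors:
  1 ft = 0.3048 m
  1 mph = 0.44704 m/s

4900 ft

46.4 mph × 0.44704 → 20.7427 m/s
1.20 min × 60 → 72 s
d = v × t = 20.7427 m/s × 72 s = 1493.47 m
1493.47 m ÷ (0.3048 m/ft) = 4899.84 ft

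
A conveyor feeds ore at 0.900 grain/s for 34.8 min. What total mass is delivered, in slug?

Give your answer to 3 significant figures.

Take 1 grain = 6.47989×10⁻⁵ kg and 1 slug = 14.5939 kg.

0.00834 slug

0.900 grain/s → 5.8319×10⁻⁵ kg/s
34.8 min → 2088 s
m = ṁ × t = 5.8319×10⁻⁵ × 2088 = 0.12177 kg
In slug: 0.12177 / 14.5939 = 0.0083439 slug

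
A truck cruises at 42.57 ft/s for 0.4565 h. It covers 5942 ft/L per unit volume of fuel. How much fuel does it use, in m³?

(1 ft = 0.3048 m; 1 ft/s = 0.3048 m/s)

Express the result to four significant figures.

42.57 ft/s → 12.9753 m/s
0.4565 h → 1643.4 s
d = v × t = 12.9753 × 1643.4 = 21323.6 m
5942 ft/L → 1.81112×10⁶ m/m³
V = d / (distance per unit fuel) = 21323.6 / 1.81112×10⁶ = 0.0117737 m³

0.01177 m³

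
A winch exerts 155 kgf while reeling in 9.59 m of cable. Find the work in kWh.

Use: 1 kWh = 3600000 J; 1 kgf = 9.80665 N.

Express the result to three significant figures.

0.00405 kWh

155 kgf × 9.80665 = 1520.03 N
W = F × d = 1520.03 N × 9.59 m = 14577.1 J
14577.1 J ÷ (3600000 J/kWh) = 0.00404919 kWh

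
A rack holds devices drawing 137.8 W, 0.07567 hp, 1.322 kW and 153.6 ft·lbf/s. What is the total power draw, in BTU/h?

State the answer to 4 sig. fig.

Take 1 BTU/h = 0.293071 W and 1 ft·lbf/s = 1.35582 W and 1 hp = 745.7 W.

137.8 W (already W)
0.07567 hp × 745.7 = 56.4271 W
1.322 kW × 1000 = 1322 W
153.6 ft·lbf/s × 1.35582 = 208.254 W
Total: 137.8 + 56.4271 + 1322 + 208.254 = 1724.48 W
In BTU/h: 1724.48 / 0.293071 = 5884.17 BTU/h

5884 BTU/h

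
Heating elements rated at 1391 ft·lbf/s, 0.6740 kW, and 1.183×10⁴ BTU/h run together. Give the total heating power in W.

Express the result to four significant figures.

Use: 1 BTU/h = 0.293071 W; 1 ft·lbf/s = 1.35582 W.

6027 W

1391 ft·lbf/s × 1.35582 = 1885.95 W
0.6740 kW × 1000 = 674 W
1.183×10⁴ BTU/h × 0.293071 = 3467.03 W
Sum: 1885.95 + 674 + 3467.03 = 6026.98 W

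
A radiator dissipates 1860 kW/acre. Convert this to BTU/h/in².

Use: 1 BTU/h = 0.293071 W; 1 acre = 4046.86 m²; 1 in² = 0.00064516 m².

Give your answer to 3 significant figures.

1860 kW/acre × 1000 W/kW ÷ 4046.86 m²/acre = 459.616 W/m²
459.616 W/m² ÷ 0.293071 W/BTU/h × 0.00064516 m²/in² = 1.01179 BTU/h/in²

1.01 BTU/h/in²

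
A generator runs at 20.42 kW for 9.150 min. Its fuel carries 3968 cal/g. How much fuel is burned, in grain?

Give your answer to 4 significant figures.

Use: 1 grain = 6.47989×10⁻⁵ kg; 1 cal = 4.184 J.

1.042×10⁴ grain

20.42 kW → 20420 W
9.150 min → 549 s
E = P × t = 20420 × 549 = 1.12106×10⁷ J
3968 cal/g → 1.66021×10⁷ J/kg
m = E / e_s = 1.12106×10⁷ / 1.66021×10⁷ = 0.675252 kg
In grain: 0.675252 / 6.47989×10⁻⁵ = 10420.7 grain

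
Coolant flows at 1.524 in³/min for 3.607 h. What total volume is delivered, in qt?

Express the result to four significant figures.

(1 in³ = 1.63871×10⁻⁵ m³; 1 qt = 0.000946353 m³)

5.711 qt

1.524 in³/min → 4.16232×10⁻⁷ m³/s
3.607 h → 12985.2 s
V = Q × t = 4.16232×10⁻⁷ × 12985.2 = 0.00540486 m³
In qt: 0.00540486 / 0.000946353 = 5.71125 qt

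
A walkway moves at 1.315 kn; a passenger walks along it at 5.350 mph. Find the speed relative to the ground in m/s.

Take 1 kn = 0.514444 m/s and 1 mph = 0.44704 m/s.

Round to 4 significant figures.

1.315 kn × 0.514444 → 0.676494 m/s
5.350 mph × 0.44704 → 2.39166 m/s
Combined: 0.676494 + 2.39166 = 3.06815 m/s

3.068 m/s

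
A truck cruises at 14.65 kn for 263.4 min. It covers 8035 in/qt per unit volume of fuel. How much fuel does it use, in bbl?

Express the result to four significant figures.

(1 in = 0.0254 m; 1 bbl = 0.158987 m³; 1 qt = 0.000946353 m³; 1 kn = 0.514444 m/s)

14.65 kn → 7.5366 m/s
263.4 min → 15804 s
d = v × t = 7.5366 × 15804 = 119108 m
8035 in/qt → 215658 m/m³
V = d / (distance per unit fuel) = 119108 / 215658 = 0.5523 m³
In bbl: 0.5523 / 0.158987 = 3.47387 bbl

3.474 bbl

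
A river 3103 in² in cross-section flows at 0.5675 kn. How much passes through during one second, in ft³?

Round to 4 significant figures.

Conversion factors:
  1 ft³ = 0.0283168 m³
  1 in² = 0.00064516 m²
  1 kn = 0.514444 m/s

20.64 ft³

0.5675 kn × 0.514444 = 0.291947 m/s
3103 in² × 0.00064516 = 2.00193 m²
V = v × A × t = 0.291947 m/s × 2.00193 m² × 1 s = 0.584457 m³
0.584457 m³ ÷ (0.0283168 m³/ft³) = 20.6399 ft³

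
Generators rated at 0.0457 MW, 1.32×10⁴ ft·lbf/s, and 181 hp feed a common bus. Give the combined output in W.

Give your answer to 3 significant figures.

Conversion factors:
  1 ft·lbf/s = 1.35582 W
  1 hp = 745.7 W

0.0457 MW × 1000000 = 45700 W
1.32×10⁴ ft·lbf/s × 1.35582 = 17896.8 W
181 hp × 745.7 = 134972 W
Total: 45700 + 17896.8 + 134972 = 198569 W

1.99×10⁵ W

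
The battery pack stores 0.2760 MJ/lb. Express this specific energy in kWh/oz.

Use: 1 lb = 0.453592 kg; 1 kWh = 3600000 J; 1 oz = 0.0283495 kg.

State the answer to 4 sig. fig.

0.2760 MJ/lb × 1000000 J/MJ ÷ 0.453592 kg/lb = 608476 J/kg
608476 J/kg ÷ 3600000 J/kWh × 0.0283495 kg/oz = 0.00479166 kWh/oz

0.004792 kWh/oz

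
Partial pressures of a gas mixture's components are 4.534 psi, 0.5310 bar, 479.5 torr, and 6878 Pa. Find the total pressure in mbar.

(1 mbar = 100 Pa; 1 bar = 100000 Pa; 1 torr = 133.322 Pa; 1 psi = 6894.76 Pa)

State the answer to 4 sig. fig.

4.534 psi × 6894.76 → 31260.8 Pa
0.5310 bar × 100000 → 53100 Pa
479.5 torr × 133.322 → 63927.9 Pa
6878 Pa (already Pa)
Total: 31260.8 + 53100 + 63927.9 + 6878 = 155167 Pa
In mbar: 155167 / 100 = 1551.67 mbar

1552 mbar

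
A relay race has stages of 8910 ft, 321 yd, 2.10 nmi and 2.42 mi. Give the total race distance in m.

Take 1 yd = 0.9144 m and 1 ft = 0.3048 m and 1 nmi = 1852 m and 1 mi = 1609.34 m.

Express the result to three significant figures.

8910 ft × 0.3048 = 2715.77 m
321 yd × 0.9144 = 293.522 m
2.10 nmi × 1852 = 3889.2 m
2.42 mi × 1609.34 = 3894.6 m
Total: 2715.77 + 293.522 + 3889.2 + 3894.6 = 10793.1 m

1.08×10⁴ m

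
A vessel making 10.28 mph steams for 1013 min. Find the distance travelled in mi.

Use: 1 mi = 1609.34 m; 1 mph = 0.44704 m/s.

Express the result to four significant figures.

173.6 mi

10.28 mph × 0.44704 → 4.59557 m/s
1013 min × 60 → 60780 s
d = v × t = 4.59557 m/s × 60780 s = 279319 m
279319 m ÷ (1609.34 m/mi) = 173.561 mi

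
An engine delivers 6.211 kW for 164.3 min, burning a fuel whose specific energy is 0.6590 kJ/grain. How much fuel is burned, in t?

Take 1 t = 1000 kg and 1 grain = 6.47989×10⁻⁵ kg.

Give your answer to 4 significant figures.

6.211 kW → 6211 W
164.3 min → 9858 s
E = P × t = 6211 × 9858 = 6.1228×10⁷ J
0.6590 kJ/grain → 1.01699×10⁷ J/kg
m = E / e_s = 6.1228×10⁷ / 1.01699×10⁷ = 6.02051 kg
In t: 6.02051 / 1000 = 0.00602051 t

0.006021 t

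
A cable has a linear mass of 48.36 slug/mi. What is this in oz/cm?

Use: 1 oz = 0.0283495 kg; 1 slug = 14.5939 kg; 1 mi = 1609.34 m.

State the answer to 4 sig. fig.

48.36 slug/mi × 14.5939 kg/slug ÷ 1609.34 m/mi = 0.438541 kg/m
0.438541 kg/m ÷ 0.0283495 kg/oz × 0.01 m/cm = 0.154691 oz/cm

0.1547 oz/cm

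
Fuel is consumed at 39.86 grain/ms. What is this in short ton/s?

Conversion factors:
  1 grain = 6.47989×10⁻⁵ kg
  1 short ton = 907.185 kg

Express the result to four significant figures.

39.86 grain/ms × 6.47989×10⁻⁵ kg/grain ÷ 0.001 s/ms = 2.58288 kg/s
2.58288 kg/s ÷ 907.185 kg/short ton = 0.00284714 short ton/s

0.002847 short ton/s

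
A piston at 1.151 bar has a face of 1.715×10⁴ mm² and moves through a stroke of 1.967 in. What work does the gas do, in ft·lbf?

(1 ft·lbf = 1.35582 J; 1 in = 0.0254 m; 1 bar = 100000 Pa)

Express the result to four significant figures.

1.151 bar → 115100 Pa
1.715×10⁴ mm² → 0.01715 m²
F = P × A = 115100 × 0.01715 = 1973.96 N
1.967 in → 0.0499618 m
W = F × d = 1973.96 × 0.0499618 = 98.6226 J
In ft·lbf: 98.6226 / 1.35582 = 72.7402 ft·lbf

72.74 ft·lbf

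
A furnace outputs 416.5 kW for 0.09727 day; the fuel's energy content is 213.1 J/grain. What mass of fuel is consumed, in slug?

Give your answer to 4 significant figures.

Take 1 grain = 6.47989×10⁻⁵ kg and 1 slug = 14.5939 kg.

416.5 kW → 416500 W
0.09727 day → 8404.13 s
E = P × t = 416500 × 8404.13 = 3.50032×10⁹ J
213.1 J/grain → 3.28864×10⁶ J/kg
m = E / e_s = 3.50032×10⁹ / 3.28864×10⁶ = 1064.37 kg
In slug: 1064.37 / 14.5939 = 72.9325 slug

72.93 slug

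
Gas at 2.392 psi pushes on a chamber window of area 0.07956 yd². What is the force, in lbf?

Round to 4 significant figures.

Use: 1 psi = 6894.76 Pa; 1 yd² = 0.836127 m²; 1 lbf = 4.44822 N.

2.392 psi × 6894.76 → 16492.3 Pa
0.07956 yd² × 0.836127 → 0.0665223 m²
F = P × A = 16492.3 Pa × 0.0665223 m² = 1097.11 N
1097.11 N ÷ (4.44822 N/lbf) = 246.64 lbf

246.6 lbf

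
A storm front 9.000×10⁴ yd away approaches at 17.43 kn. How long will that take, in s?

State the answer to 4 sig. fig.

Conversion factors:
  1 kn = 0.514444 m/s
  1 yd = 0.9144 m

9.000×10⁴ yd × 0.9144 = 82296 m
17.43 kn × 0.514444 = 8.96676 m/s
t = d / v = 82296 m / 8.96676 m/s = 9177.9 s

9178 s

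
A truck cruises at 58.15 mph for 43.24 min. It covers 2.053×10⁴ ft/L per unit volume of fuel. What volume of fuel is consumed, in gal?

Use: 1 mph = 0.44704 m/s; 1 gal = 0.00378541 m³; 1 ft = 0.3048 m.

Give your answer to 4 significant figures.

2.847 gal

58.15 mph → 25.9954 m/s
43.24 min → 2594.4 s
d = v × t = 25.9954 × 2594.4 = 67442.5 m
2.053×10⁴ ft/L → 6.25754×10⁶ m/m³
V = d / (distance per unit fuel) = 67442.5 / 6.25754×10⁶ = 0.0107778 m³
In gal: 0.0107778 / 0.00378541 = 2.84719 gal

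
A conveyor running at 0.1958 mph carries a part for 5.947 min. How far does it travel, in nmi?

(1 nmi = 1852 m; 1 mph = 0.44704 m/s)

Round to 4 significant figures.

0.1958 mph × 0.44704 = 0.0875304 m/s
5.947 min × 60 = 356.82 s
d = v × t = 0.0875304 m/s × 356.82 s = 31.2326 m
31.2326 m ÷ (1852 m/nmi) = 0.0168643 nmi

0.01686 nmi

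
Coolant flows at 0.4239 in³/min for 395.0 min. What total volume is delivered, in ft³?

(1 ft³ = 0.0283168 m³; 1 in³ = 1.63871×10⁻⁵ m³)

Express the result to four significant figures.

0.4239 in³/min → 1.15775×10⁻⁷ m³/s
395.0 min → 23700 s
V = Q × t = 1.15775×10⁻⁷ × 23700 = 0.00274387 m³
In ft³: 0.00274387 / 0.0283168 = 0.096899 ft³

0.09690 ft³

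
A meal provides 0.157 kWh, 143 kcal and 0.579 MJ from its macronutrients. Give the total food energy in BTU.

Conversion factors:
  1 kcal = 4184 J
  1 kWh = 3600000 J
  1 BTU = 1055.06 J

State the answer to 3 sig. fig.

1650 BTU

0.157 kWh × 3600000 → 565200 J
143 kcal × 4184 → 598312 J
0.579 MJ × 1000000 → 579000 J
Sum: 565200 + 598312 + 579000 = 1.74251×10⁶ J
In BTU: 1.74251×10⁶ / 1055.06 = 1651.57 BTU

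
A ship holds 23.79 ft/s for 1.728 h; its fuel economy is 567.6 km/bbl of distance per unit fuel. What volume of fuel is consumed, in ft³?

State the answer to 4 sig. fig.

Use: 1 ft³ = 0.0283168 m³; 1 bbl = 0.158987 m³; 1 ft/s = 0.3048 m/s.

23.79 ft/s → 7.25119 m/s
1.728 h → 6220.8 s
d = v × t = 7.25119 × 6220.8 = 45108.2 m
567.6 km/bbl → 3.5701×10⁶ m/m³
V = d / (distance per unit fuel) = 45108.2 / 3.5701×10⁶ = 0.012635 m³
In ft³: 0.012635 / 0.0283168 = 0.446202 ft³

0.4462 ft³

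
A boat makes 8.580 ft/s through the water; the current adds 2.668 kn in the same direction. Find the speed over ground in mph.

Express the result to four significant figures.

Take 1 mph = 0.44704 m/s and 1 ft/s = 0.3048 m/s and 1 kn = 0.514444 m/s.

8.920 mph

8.580 ft/s × 0.3048 = 2.61518 m/s
2.668 kn × 0.514444 = 1.37254 m/s
Total: 2.61518 + 1.37254 = 3.98772 m/s
In mph: 3.98772 / 0.44704 = 8.92028 mph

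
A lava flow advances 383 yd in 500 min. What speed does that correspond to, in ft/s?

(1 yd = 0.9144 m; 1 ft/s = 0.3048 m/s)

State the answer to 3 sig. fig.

383 yd × 0.9144 = 350.215 m
500 min × 60 = 30000 s
v = d / t = 350.215 m / 30000 s = 0.0116738 m/s
0.0116738 m/s ÷ (0.3048 m/s/ft/s) = 0.0382999 ft/s

0.0383 ft/s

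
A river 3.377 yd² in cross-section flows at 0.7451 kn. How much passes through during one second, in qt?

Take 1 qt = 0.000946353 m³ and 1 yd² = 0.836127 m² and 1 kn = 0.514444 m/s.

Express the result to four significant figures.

0.7451 kn × 0.514444 = 0.383312 m/s
3.377 yd² × 0.836127 = 2.8236 m²
V = v × A × t = 0.383312 m/s × 2.8236 m² × 1 s = 1.08232 m³
1.08232 m³ ÷ (0.000946353 m³/qt) = 1143.67 qt

1144 qt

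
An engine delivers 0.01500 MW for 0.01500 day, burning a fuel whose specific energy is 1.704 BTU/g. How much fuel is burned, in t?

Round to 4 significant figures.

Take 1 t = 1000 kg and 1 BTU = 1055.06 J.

0.01081 t

0.01500 MW → 15000 W
0.01500 day → 1296 s
E = P × t = 15000 × 1296 = 1.944×10⁷ J
1.704 BTU/g → 1.79782×10⁶ J/kg
m = E / e_s = 1.944×10⁷ / 1.79782×10⁶ = 10.8131 kg
In t: 10.8131 / 1000 = 0.0108131 t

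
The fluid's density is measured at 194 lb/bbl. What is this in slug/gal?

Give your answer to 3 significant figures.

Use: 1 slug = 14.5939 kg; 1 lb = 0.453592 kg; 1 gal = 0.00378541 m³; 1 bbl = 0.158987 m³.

194 lb/bbl × 0.453592 kg/lb ÷ 0.158987 m³/bbl = 553.485 kg/m³
553.485 kg/m³ ÷ 14.5939 kg/slug × 0.00378541 m³/gal = 0.143565 slug/gal

0.144 slug/gal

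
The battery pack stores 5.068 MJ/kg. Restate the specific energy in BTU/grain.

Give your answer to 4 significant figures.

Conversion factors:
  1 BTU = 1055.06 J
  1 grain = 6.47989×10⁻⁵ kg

5.068 MJ/kg × 1000000 J/MJ = 5.068×10⁶ J/kg
5.068×10⁶ J/kg ÷ 1055.06 J/BTU × 6.47989×10⁻⁵ kg/grain = 0.311263 BTU/grain

0.3113 BTU/grain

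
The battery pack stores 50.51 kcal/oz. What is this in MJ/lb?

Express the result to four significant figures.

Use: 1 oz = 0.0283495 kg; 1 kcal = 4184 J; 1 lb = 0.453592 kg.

3.381 MJ/lb

50.51 kcal/oz × 4184 J/kcal ÷ 0.0283495 kg/oz = 7.45459×10⁶ J/kg
7.45459×10⁶ J/kg ÷ 1000000 J/MJ × 0.453592 kg/lb = 3.38134 MJ/lb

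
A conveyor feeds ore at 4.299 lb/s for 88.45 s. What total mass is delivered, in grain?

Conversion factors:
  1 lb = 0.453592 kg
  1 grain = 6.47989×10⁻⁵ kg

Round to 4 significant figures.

4.299 lb/s → 1.94999 kg/s
m = ṁ × t = 1.94999 × 88.45 = 172.477 kg
In grain: 172.477 / 6.47989×10⁻⁵ = 2.66173×10⁶ grain

2.662×10⁶ grain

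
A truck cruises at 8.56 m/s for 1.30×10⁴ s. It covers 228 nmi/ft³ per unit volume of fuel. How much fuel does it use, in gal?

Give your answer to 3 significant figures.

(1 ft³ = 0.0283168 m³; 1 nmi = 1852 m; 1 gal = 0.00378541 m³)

1.97 gal

d = v × t = 8.56 × 13000 = 111280 m
228 nmi/ft³ → 1.49119×10⁷ m/m³
V = d / (distance per unit fuel) = 111280 / 1.49119×10⁷ = 0.0074625 m³
In gal: 0.0074625 / 0.00378541 = 1.97138 gal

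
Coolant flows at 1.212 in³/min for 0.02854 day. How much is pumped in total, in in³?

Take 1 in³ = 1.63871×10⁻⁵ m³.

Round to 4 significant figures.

49.81 in³

1.212 in³/min → 3.31019×10⁻⁷ m³/s
0.02854 day → 2465.86 s
V = Q × t = 3.31019×10⁻⁷ × 2465.86 = 8.16247×10⁻⁴ m³
In in³: 8.16247×10⁻⁴ / 1.63871×10⁻⁵ = 49.8103 in³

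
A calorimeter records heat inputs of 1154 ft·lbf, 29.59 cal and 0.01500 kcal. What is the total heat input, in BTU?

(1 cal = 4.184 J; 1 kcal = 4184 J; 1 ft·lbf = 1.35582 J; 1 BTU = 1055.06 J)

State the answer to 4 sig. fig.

1154 ft·lbf × 1.35582 → 1564.62 J
29.59 cal × 4.184 → 123.805 J
0.01500 kcal × 4184 → 62.76 J
Sum: 1564.62 + 123.805 + 62.76 = 1751.18 J
In BTU: 1751.18 / 1055.06 = 1.65979 BTU

1.660 BTU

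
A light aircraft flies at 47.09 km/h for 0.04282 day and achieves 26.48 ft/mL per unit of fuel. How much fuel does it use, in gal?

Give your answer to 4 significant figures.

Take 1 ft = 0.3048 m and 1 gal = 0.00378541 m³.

1.584 gal

47.09 km/h → 13.0806 m/s
0.04282 day → 3699.65 s
d = v × t = 13.0806 × 3699.65 = 48393.6 m
26.48 ft/mL → 8.0711×10⁶ m/m³
V = d / (distance per unit fuel) = 48393.6 / 8.0711×10⁶ = 0.00599591 m³
In gal: 0.00599591 / 0.00378541 = 1.58395 gal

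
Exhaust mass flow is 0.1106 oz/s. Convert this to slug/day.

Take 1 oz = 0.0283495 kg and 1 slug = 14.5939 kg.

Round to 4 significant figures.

0.1106 oz/s × 0.0283495 kg/oz = 0.00313545 kg/s
0.00313545 kg/s ÷ 14.5939 kg/slug × 86400 s/day = 18.5627 slug/day

18.56 slug/day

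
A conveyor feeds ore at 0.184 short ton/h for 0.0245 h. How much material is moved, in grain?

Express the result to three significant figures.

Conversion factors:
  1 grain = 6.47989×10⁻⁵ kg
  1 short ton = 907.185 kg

6.31×10⁴ grain

0.184 short ton/h → 0.0463672 kg/s
0.0245 h → 88.2 s
m = ṁ × t = 0.0463672 × 88.2 = 4.08959 kg
In grain: 4.08959 / 6.47989×10⁻⁵ = 63112 grain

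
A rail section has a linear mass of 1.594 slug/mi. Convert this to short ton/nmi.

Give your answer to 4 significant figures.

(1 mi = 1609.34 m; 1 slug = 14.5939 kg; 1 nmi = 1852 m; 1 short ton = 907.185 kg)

1.594 slug/mi × 14.5939 kg/slug ÷ 1609.34 m/mi = 0.0144548 kg/m
0.0144548 kg/m ÷ 907.185 kg/short ton × 1852 m/nmi = 0.0295092 short ton/nmi

0.02951 short ton/nmi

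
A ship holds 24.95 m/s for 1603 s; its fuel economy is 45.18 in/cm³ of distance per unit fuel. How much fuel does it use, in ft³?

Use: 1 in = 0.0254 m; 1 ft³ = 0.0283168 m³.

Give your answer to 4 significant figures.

1.231 ft³

d = v × t = 24.95 × 1603 = 39994.8 m
45.18 in/cm³ → 1.14757×10⁶ m/m³
V = d / (distance per unit fuel) = 39994.8 / 1.14757×10⁶ = 0.0348517 m³
In ft³: 0.0348517 / 0.0283168 = 1.23078 ft³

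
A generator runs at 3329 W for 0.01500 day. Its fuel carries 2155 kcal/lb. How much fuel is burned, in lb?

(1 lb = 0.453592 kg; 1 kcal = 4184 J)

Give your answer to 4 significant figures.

0.01500 day → 1296 s
E = P × t = 3329 × 1296 = 4.31438×10⁶ J
2155 kcal/lb → 1.9878×10⁷ J/kg
m = E / e_s = 4.31438×10⁶ / 1.9878×10⁷ = 0.217043 kg
In lb: 0.217043 / 0.453592 = 0.478498 lb

0.4785 lb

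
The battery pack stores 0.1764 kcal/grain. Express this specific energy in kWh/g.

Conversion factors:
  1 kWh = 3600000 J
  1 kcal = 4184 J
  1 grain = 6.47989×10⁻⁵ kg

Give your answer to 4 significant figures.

0.003164 kWh/g

0.1764 kcal/grain × 4184 J/kcal ÷ 6.47989×10⁻⁵ kg/grain = 1.139×10⁷ J/kg
1.139×10⁷ J/kg ÷ 3600000 J/kWh × 0.001 kg/g = 0.00316389 kWh/g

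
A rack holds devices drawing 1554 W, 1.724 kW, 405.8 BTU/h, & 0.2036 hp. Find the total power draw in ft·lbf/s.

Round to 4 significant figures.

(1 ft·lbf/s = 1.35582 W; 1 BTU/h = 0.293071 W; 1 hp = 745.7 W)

2617 ft·lbf/s

1554 W (already W)
1.724 kW × 1000 = 1724 W
405.8 BTU/h × 0.293071 = 118.928 W
0.2036 hp × 745.7 = 151.825 W
Total: 1554 + 1724 + 118.928 + 151.825 = 3548.75 W
In ft·lbf/s: 3548.75 / 1.35582 = 2617.42 ft·lbf/s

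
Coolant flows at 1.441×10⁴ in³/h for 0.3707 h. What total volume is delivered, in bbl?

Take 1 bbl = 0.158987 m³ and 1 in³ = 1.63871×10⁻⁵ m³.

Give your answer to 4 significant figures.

1.441×10⁴ in³/h → 6.55939×10⁻⁵ m³/s
0.3707 h → 1334.52 s
V = Q × t = 6.55939×10⁻⁵ × 1334.52 = 0.0875364 m³
In bbl: 0.0875364 / 0.158987 = 0.550588 bbl

0.5506 bbl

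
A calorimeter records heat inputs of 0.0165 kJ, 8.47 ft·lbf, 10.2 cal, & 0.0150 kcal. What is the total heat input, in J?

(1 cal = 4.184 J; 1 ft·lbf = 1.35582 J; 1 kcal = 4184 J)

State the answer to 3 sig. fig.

0.0165 kJ × 1000 = 16.5 J
8.47 ft·lbf × 1.35582 = 11.4838 J
10.2 cal × 4.184 = 42.6768 J
0.0150 kcal × 4184 = 62.76 J
Sum: 16.5 + 11.4838 + 42.6768 + 62.76 = 133.421 J

133 J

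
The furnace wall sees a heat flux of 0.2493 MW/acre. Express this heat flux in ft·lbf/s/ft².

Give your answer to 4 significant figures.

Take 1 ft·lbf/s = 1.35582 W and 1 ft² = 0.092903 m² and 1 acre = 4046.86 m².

0.2493 MW/acre × 1000000 W/MW ÷ 4046.86 m²/acre = 61.6033 W/m²
61.6033 W/m² ÷ 1.35582 W/ft·lbf/s × 0.092903 m²/ft² = 4.22116 ft·lbf/s/ft²

4.221 ft·lbf/s/ft²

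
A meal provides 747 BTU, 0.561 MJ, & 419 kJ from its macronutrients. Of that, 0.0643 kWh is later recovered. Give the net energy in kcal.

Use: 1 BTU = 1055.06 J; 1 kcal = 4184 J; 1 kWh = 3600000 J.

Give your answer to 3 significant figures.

367 kcal

747 BTU × 1055.06 = 788130 J
0.561 MJ × 1000000 = 561000 J
419 kJ × 1000 = 419000 J
0.0643 kWh × 3600000 = 231480 J
Result: 788130 + 561000 + 419000 − 231480 = 1.53665×10⁶ J
In kcal: 1.53665×10⁶ / 4184 = 367.268 kcal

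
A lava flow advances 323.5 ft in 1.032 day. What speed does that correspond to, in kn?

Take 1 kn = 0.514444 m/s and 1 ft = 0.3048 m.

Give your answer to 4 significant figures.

0.002150 kn

323.5 ft × 0.3048 → 98.6028 m
1.032 day × 86400 → 89164.8 s
v = d / t = 98.6028 m / 89164.8 s = 0.00110585 m/s
0.00110585 m/s ÷ (0.514444 m/s/kn) = 0.0021496 kn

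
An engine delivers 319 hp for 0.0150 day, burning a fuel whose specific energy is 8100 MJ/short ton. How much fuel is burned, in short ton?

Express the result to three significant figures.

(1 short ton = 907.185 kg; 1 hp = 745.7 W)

0.0381 short ton

319 hp → 237878 W
0.0150 day → 1296 s
E = P × t = 237878 × 1296 = 3.0829×10⁸ J
8100 MJ/short ton → 8.92872×10⁶ J/kg
m = E / e_s = 3.0829×10⁸ / 8.92872×10⁶ = 34.5279 kg
In short ton: 34.5279 / 907.185 = 0.0380605 short ton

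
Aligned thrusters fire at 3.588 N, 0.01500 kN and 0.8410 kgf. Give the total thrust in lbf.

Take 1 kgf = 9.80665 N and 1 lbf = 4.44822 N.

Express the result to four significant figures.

3.588 N (already N)
0.01500 kN × 1000 → 15 N
0.8410 kgf × 9.80665 → 8.24739 N
Combined: 3.588 + 15 + 8.24739 = 26.8354 N
In lbf: 26.8354 / 4.44822 = 6.03284 lbf

6.033 lbf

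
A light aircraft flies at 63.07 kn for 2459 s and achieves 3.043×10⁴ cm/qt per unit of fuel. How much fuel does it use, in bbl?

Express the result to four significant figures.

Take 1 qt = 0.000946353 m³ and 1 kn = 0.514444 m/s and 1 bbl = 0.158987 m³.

63.07 kn → 32.446 m/s
d = v × t = 32.446 × 2459 = 79784.7 m
3.043×10⁴ cm/qt → 321550 m/m³
V = d / (distance per unit fuel) = 79784.7 / 321550 = 0.248125 m³
In bbl: 0.248125 / 0.158987 = 1.56066 bbl

1.561 bbl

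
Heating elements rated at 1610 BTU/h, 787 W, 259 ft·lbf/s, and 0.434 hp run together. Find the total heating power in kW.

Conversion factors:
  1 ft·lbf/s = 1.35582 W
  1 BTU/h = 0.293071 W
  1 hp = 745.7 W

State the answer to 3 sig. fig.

1.93 kW

1610 BTU/h × 0.293071 = 471.844 W
787 W (already W)
259 ft·lbf/s × 1.35582 = 351.157 W
0.434 hp × 745.7 = 323.634 W
Total: 471.844 + 787 + 351.157 + 323.634 = 1933.64 W
In kW: 1933.64 / 1000 = 1.93364 kW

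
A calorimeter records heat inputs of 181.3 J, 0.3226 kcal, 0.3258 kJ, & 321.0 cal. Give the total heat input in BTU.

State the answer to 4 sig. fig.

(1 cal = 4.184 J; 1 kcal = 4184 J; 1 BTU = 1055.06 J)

3.033 BTU

181.3 J (already J)
0.3226 kcal × 4184 → 1349.76 J
0.3258 kJ × 1000 → 325.8 J
321.0 cal × 4.184 → 1343.06 J
Sum: 181.3 + 1349.76 + 325.8 + 1343.06 = 3199.92 J
In BTU: 3199.92 / 1055.06 = 3.03293 BTU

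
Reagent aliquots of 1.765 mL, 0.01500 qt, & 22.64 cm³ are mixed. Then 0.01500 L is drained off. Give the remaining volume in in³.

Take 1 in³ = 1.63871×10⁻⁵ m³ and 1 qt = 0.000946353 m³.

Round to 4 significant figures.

1.765 mL × 10⁻⁶ = 1.765×10⁻⁶ m³
0.01500 qt × 0.000946353 = 1.41953×10⁻⁵ m³
22.64 cm³ × 10⁻⁶ = 2.264×10⁻⁵ m³
0.01500 L × 0.001 = 1.5×10⁻⁵ m³
Result: 1.765×10⁻⁶ + 1.41953×10⁻⁵ + 2.264×10⁻⁵ − 1.5×10⁻⁵ = 2.36003×10⁻⁵ m³
In in³: 2.36003×10⁻⁵ / 1.63871×10⁻⁵ = 1.44018 in³

1.440 in³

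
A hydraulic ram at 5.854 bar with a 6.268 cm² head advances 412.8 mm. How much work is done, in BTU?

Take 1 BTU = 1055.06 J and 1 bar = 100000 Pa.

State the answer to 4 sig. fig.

0.1436 BTU

5.854 bar → 585400 Pa
6.268 cm² → 6.268×10⁻⁴ m²
F = P × A = 585400 × 6.268×10⁻⁴ = 366.929 N
412.8 mm → 0.4128 m
W = F × d = 366.929 × 0.4128 = 151.468 J
In BTU: 151.468 / 1055.06 = 0.143563 BTU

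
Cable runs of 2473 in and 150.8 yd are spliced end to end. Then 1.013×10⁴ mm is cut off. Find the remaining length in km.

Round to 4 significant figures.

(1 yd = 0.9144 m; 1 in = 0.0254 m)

2473 in × 0.0254 → 62.8142 m
150.8 yd × 0.9144 → 137.892 m
1.013×10⁴ mm × 0.001 → 10.13 m
Net: 62.8142 + 137.892 − 10.13 = 190.576 m
In km: 190.576 / 1000 = 0.190576 km

0.1906 km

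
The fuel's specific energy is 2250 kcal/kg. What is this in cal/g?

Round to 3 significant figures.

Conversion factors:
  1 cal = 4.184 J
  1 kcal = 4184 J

2250 kcal/kg × 4184 J/kcal = 9.414×10⁶ J/kg
9.414×10⁶ J/kg ÷ 4.184 J/cal × 0.001 kg/g = 2250 cal/g

2250 cal/g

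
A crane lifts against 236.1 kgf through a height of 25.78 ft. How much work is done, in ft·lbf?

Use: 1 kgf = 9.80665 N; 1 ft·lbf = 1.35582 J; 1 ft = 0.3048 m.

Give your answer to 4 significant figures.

1.342×10⁴ ft·lbf

236.1 kgf × 9.80665 → 2315.35 N
25.78 ft × 0.3048 → 7.85774 m
W = F × d = 2315.35 N × 7.85774 m = 18193.4 J
18193.4 J ÷ (1.35582 J/ft·lbf) = 13418.7 ft·lbf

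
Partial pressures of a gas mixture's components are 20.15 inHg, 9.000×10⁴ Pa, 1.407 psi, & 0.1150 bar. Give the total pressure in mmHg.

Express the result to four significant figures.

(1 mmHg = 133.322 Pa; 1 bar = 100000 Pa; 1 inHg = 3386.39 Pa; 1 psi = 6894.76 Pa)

1346 mmHg

20.15 inHg × 3386.39 = 68235.8 Pa
9.000×10⁴ Pa (already Pa)
1.407 psi × 6894.76 = 9700.93 Pa
0.1150 bar × 100000 = 11500 Pa
Total: 68235.8 + 90000 + 9700.93 + 11500 = 179437 Pa
In mmHg: 179437 / 133.322 = 1345.89 mmHg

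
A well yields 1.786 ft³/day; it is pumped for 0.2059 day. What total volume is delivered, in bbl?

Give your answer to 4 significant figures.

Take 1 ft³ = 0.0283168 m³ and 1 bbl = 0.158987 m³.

1.786 ft³/day → 5.85345×10⁻⁷ m³/s
0.2059 day → 17789.8 s
V = Q × t = 5.85345×10⁻⁷ × 17789.8 = 0.0104132 m³
In bbl: 0.0104132 / 0.158987 = 0.0654972 bbl

0.06550 bbl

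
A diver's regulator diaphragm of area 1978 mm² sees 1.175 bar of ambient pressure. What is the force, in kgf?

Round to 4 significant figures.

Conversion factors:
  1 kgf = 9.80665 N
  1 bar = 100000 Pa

23.70 kgf

1.175 bar × 100000 = 117500 Pa
1978 mm² × 10⁻⁶ = 0.001978 m²
F = P × A = 117500 Pa × 0.001978 m² = 232.415 N
232.415 N ÷ (9.80665 N/kgf) = 23.6997 kgf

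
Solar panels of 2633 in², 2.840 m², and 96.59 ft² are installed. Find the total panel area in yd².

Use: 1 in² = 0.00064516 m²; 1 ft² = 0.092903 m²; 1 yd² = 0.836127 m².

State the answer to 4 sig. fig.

16.16 yd²

2633 in² × 0.00064516 → 1.69871 m²
2.840 m² (already m²)
96.59 ft² × 0.092903 → 8.9735 m²
Combined: 1.69871 + 2.84 + 8.9735 = 13.5122 m²
In yd²: 13.5122 / 0.836127 = 16.1605 yd²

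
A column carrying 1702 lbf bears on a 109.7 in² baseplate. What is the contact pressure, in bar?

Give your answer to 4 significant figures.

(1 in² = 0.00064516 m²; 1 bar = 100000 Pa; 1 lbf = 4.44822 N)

1.070 bar

1702 lbf × 4.44822 = 7570.87 N
109.7 in² × 0.00064516 = 0.0707741 m²
P = F / A = 7570.87 N / 0.0707741 m² = 106972 Pa
106972 Pa ÷ (100000 Pa/bar) = 1.06972 bar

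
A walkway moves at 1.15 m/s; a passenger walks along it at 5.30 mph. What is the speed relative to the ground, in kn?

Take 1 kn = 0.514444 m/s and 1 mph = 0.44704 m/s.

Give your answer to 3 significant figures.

6.84 kn

1.15 m/s (already m/s)
5.30 mph × 0.44704 = 2.36931 m/s
Sum: 1.15 + 2.36931 = 3.51931 m/s
In kn: 3.51931 / 0.514444 = 6.841 kn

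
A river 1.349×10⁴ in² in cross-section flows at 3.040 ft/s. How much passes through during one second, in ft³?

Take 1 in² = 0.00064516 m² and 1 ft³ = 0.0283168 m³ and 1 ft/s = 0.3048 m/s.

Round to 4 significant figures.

3.040 ft/s × 0.3048 → 0.926592 m/s
1.349×10⁴ in² × 0.00064516 → 8.70321 m²
V = v × A × t = 0.926592 m/s × 8.70321 m² × 1 s = 8.06432 m³
8.06432 m³ ÷ (0.0283168 m³/ft³) = 284.789 ft³

284.8 ft³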